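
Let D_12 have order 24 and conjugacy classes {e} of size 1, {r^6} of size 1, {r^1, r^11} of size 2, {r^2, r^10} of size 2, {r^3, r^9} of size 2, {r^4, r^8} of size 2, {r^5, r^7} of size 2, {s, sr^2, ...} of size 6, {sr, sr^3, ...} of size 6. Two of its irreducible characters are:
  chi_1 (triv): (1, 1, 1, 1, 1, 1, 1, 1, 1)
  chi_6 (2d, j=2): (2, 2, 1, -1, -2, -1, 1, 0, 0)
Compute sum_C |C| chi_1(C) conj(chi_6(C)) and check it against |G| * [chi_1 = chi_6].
Sum = 0; so <chi_1, chi_6> = 0 (distinct irreducibles are orthogonal).

Compute term by term over conjugacy classes (|C| * chi_1(C) * conj(chi_6(C))):
  1*(1)*conj(2) + 1*(1)*conj(2) + 2*(1)*conj(1) + 2*(1)*conj(-1) + 2*(1)*conj(-2) + 2*(1)*conj(-1) + 2*(1)*conj(1) + 6*(1)*conj(0) + 6*(1)*conj(0)
  = (2) + (2) + (2) + (-2) + (-4) + (-2) + (2) + (0) + (0)
  = 0.
Dividing by |G| = 24 gives 0/24 = 0, matching the row-orthogonality relation <chi_1, chi_6> = [chi_1 = chi_6].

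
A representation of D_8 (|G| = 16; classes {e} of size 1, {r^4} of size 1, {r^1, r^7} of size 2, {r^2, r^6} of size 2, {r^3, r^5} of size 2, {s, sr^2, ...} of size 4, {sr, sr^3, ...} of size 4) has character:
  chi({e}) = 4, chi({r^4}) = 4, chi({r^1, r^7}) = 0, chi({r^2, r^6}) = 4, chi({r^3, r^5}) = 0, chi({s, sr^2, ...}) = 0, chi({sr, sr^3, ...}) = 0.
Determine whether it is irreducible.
Not irreducible (reducible): <chi, chi> = 4 > 1.

Why: <chi, chi> = (1/|G|) sum_C |C| * |chi(C)|^2 = (1/16)[1*|4|^2 + 1*|4|^2 + 2*|0|^2 + 2*|4|^2 + 2*|0|^2 + 4*|0|^2 + 4*|0|^2]
  = (1/16)[(16) + (16) + (0) + (32) + (0) + (0) + (0)] = 64/16 = 4.
A character is irreducible iff <chi, chi> = 1, so this representation is reducible.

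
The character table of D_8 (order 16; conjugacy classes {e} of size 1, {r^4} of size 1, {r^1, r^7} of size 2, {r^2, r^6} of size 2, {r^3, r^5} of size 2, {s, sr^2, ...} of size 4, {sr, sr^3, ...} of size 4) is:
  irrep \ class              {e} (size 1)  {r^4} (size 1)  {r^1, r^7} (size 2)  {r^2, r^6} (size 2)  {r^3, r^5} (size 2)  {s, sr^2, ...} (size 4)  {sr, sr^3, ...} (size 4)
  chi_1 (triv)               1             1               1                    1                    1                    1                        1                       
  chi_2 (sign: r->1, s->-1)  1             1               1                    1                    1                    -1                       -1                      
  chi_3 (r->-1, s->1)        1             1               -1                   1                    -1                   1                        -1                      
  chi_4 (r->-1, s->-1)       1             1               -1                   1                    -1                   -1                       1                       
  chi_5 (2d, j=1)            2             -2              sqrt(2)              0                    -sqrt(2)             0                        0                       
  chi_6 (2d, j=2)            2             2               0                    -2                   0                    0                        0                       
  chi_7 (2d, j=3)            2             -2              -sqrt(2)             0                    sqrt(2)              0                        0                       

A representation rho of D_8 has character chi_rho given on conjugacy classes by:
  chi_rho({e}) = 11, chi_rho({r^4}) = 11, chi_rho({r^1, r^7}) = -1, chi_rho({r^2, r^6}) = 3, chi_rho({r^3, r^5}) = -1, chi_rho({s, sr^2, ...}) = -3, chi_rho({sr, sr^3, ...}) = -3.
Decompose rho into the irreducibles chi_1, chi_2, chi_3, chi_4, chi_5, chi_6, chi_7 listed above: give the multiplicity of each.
Multiplicities: chi_1: 0, chi_2: 3, chi_3: 2, chi_4: 2, chi_5: 0, chi_6: 2, chi_7: 0.

Use <chi_rho, chi> = (1/|G|) sum_C |C| * chi_rho(C) * conj(chi(C)) with |G| = 16 for each irreducible chi in the table:
  <chi_rho, chi_1> = (1/16)[1*(11)*conj(1) + 1*(11)*conj(1) + 2*(-1)*conj(1) + 2*(3)*conj(1) + 2*(-1)*conj(1) + 4*(-3)*conj(1) + 4*(-3)*conj(1)]
      = (1/16)[(11) + (11) + (-2) + (6) + (-2) + (-12) + (-12)] = 0/16 = 0
  <chi_rho, chi_2> = (1/16)[1*(11)*conj(1) + 1*(11)*conj(1) + 2*(-1)*conj(1) + 2*(3)*conj(1) + 2*(-1)*conj(1) + 4*(-3)*conj(-1) + 4*(-3)*conj(-1)]
      = (1/16)[(11) + (11) + (-2) + (6) + (-2) + (12) + (12)] = 48/16 = 3
  <chi_rho, chi_3> = (1/16)[1*(11)*conj(1) + 1*(11)*conj(1) + 2*(-1)*conj(-1) + 2*(3)*conj(1) + 2*(-1)*conj(-1) + 4*(-3)*conj(1) + 4*(-3)*conj(-1)]
      = (1/16)[(11) + (11) + (2) + (6) + (2) + (-12) + (12)] = 32/16 = 2
  <chi_rho, chi_4> = (1/16)[1*(11)*conj(1) + 1*(11)*conj(1) + 2*(-1)*conj(-1) + 2*(3)*conj(1) + 2*(-1)*conj(-1) + 4*(-3)*conj(-1) + 4*(-3)*conj(1)]
      = (1/16)[(11) + (11) + (2) + (6) + (2) + (12) + (-12)] = 32/16 = 2
  <chi_rho, chi_5> = (1/16)[1*(11)*conj(2) + 1*(11)*conj(-2) + 2*(-1)*conj(sqrt(2)) + 2*(3)*conj(0) + 2*(-1)*conj(-sqrt(2)) + 4*(-3)*conj(0) + 4*(-3)*conj(0)]
      = (1/16)[(22) + (-22) + (-2*sqrt(2)) + (0) + (2*sqrt(2)) + (0) + (0)] = 0/16 = 0
  <chi_rho, chi_6> = (1/16)[1*(11)*conj(2) + 1*(11)*conj(2) + 2*(-1)*conj(0) + 2*(3)*conj(-2) + 2*(-1)*conj(0) + 4*(-3)*conj(0) + 4*(-3)*conj(0)]
      = (1/16)[(22) + (22) + (0) + (-12) + (0) + (0) + (0)] = 32/16 = 2
  <chi_rho, chi_7> = (1/16)[1*(11)*conj(2) + 1*(11)*conj(-2) + 2*(-1)*conj(-sqrt(2)) + 2*(3)*conj(0) + 2*(-1)*conj(sqrt(2)) + 4*(-3)*conj(0) + 4*(-3)*conj(0)]
      = (1/16)[(22) + (-22) + (2*sqrt(2)) + (0) + (-2*sqrt(2)) + (0) + (0)] = 0/16 = 0
Dimension check: dim(rho) = sum (mult * dim) = 0*1 + 3*1 + 2*1 + 2*1 + 0*2 + 2*2 + 0*2 = 11 = chi_rho(e) = 11.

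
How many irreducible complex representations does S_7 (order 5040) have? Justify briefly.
15

Proof sketch: The number of irreducible complex representations of a finite group equals its number of conjugacy classes. Conjugacy classes in S_7 correspond to cycle types, i.e. partitions of 7; there are p(7) = 15 of them, so S_7 (order 5040) has exactly 15 irreducible complex representations.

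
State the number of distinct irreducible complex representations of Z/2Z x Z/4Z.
8

Explanation: The number of irreducible complex representations of a finite group equals its number of conjugacy classes. Z/2Z x Z/4Z is abelian of order 8, so every element is its own conjugacy class: 8 classes, so Z/2Z x Z/4Z (order 8) has exactly 8 irreducible complex representations.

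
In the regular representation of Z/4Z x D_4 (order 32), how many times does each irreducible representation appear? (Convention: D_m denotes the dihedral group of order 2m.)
Each irreducible V_i of dimension d_i appears with multiplicity d_i, i.e. rho_reg = (direct sum over all irreducibles V_i) d_i V_i. The irreducible dimensions for Z/4Z x D_4 are 1, 1, 1, 1, 1, 1, 1, 1, 1, 1, 1, 1, 1, 1, 1, 1, 2, 2, 2, 2: 16 irreducibles of dimension 1, each with multiplicity 1; 4 irreducibles of dimension 2, each with multiplicity 2. Total dimension 16*1*1 + 4*2*2 = 32 = |G|.

Solution. General theorem: in the regular representation of a finite group G, each irreducible appears with multiplicity equal to its dimension. Check: dim(rho_reg) = sum d_i^2 = 1 + 1 + 1 + 1 + 1 + 1 + 1 + 1 + 1 + 1 + 1 + 1 + 1 + 1 + 1 + 1 + 4 + 4 + 4 + 4 = 32 = |G|.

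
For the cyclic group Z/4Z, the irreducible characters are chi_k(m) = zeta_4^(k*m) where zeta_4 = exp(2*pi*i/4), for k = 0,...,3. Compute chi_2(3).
chi_2(3) = zeta_4^6 = -1

chi_2(3) = zeta_4^(2*3) = zeta_4^6. Since zeta_4^4 = 1, this equals zeta_4^2 = exp(2*pi*i*2/4) = -1.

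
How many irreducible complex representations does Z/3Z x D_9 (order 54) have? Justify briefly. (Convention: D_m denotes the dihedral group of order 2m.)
18

Argument: The number of irreducible complex representations of a finite group equals its number of conjugacy classes. For a direct product, #classes(G x H) = #classes(G) * #classes(H). Z/3Z has 3 classes (abelian), D_9 has 6 classes, so 3 * 6 = 18, so Z/3Z x D_9 (order 54) has exactly 18 irreducible complex representations.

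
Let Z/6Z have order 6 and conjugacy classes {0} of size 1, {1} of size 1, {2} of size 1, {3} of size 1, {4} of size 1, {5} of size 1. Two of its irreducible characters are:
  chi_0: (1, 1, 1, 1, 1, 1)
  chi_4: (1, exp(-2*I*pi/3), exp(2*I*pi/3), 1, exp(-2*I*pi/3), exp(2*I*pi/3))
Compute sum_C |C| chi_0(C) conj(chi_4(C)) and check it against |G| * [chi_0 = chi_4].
Sum = 0; so <chi_0, chi_4> = 0 (distinct irreducibles are orthogonal).

Proof sketch: Compute term by term over conjugacy classes (|C| * chi_0(C) * conj(chi_4(C))):
  1*(1)*conj(1) + 1*(1)*conj(exp(-2*I*pi/3)) + 1*(1)*conj(exp(2*I*pi/3)) + 1*(1)*conj(1) + 1*(1)*conj(exp(-2*I*pi/3)) + 1*(1)*conj(exp(2*I*pi/3))
  = (1) + (exp(2*I*pi/3)) + (exp(-2*I*pi/3)) + (1) + (exp(2*I*pi/3)) + (exp(-2*I*pi/3))
  = 0.
(Exp terms are combined using exp(i*s)*conj(exp(i*t)) = exp(i*(s-t)), and sums of them are collapsed using the identity that for every m > 1 the m distinct m-th roots of unity sum to 0, e.g. 1 + exp(2*I*pi/3) + exp(-2*I*pi/3) = 0.)
Dividing by |G| = 6 gives 0/6 = 0, matching the row-orthogonality relation <chi_0, chi_4> = [chi_0 = chi_4].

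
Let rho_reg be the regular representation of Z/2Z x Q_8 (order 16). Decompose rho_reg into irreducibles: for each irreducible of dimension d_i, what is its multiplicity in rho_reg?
Each irreducible V_i of dimension d_i appears with multiplicity d_i, i.e. rho_reg = (direct sum over all irreducibles V_i) d_i V_i. The irreducible dimensions for Z/2Z x Q_8 are 1, 1, 1, 1, 1, 1, 1, 1, 2, 2: 8 irreducibles of dimension 1, each with multiplicity 1; 2 irreducibles of dimension 2, each with multiplicity 2. Total dimension 8*1*1 + 2*2*2 = 16 = |G|.

General theorem: in the regular representation of a finite group G, each irreducible appears with multiplicity equal to its dimension. Check: dim(rho_reg) = sum d_i^2 = 1 + 1 + 1 + 1 + 1 + 1 + 1 + 1 + 4 + 4 = 16 = |G|.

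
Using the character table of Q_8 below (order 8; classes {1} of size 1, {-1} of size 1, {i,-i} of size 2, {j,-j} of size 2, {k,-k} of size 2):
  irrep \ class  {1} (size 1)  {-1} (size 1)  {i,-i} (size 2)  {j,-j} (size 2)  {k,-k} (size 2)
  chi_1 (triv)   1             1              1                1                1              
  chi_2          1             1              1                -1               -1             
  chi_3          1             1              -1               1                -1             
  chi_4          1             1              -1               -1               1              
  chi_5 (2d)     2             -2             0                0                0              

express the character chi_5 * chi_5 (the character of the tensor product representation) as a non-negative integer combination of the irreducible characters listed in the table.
chi_5 tensor chi_5 = chi_1 + chi_2 + chi_3 + chi_4 (all other irreducibles have multiplicity 0).

Explanation: The character of a tensor product is the pointwise product (chi_5 * chi_5)(C) = chi_5(C) * chi_5(C):
  {1}: (2)*(2), {-1}: (-2)*(-2), {i,-i}: (0)*(0), {j,-j}: (0)*(0), {k,-k}: (0)*(0)
so (chi_5 * chi_5) takes values
  {1} -> 4, {-1} -> 4, {i,-i} -> 0, {j,-j} -> 0, {k,-k} -> 0.
Now take the inner product of this character with each irreducible chi from the table, <chi_5*chi_5, chi> = (1/8) sum_C |C| (chi_5*chi_5)(C) conj(chi(C)):
  <chi_5*chi_5, chi_1> = (1/8)[1*(4)*conj(1) + 1*(4)*conj(1) + 2*(0)*conj(1) + 2*(0)*conj(1) + 2*(0)*conj(1)]
      = (1/8)[(4) + (4) + (0) + (0) + (0)] = 8/8 = 1
  <chi_5*chi_5, chi_2> = (1/8)[1*(4)*conj(1) + 1*(4)*conj(1) + 2*(0)*conj(1) + 2*(0)*conj(-1) + 2*(0)*conj(-1)]
      = (1/8)[(4) + (4) + (0) + (0) + (0)] = 8/8 = 1
  <chi_5*chi_5, chi_3> = (1/8)[1*(4)*conj(1) + 1*(4)*conj(1) + 2*(0)*conj(-1) + 2*(0)*conj(1) + 2*(0)*conj(-1)]
      = (1/8)[(4) + (4) + (0) + (0) + (0)] = 8/8 = 1
  <chi_5*chi_5, chi_4> = (1/8)[1*(4)*conj(1) + 1*(4)*conj(1) + 2*(0)*conj(-1) + 2*(0)*conj(-1) + 2*(0)*conj(1)]
      = (1/8)[(4) + (4) + (0) + (0) + (0)] = 8/8 = 1
  <chi_5*chi_5, chi_5> = (1/8)[1*(4)*conj(2) + 1*(4)*conj(-2) + 2*(0)*conj(0) + 2*(0)*conj(0) + 2*(0)*conj(0)]
      = (1/8)[(8) + (-8) + (0) + (0) + (0)] = 0/8 = 0
Hence the multiplicities are chi_1: 1, chi_2: 1, chi_3: 1, chi_4: 1. Dimension check: dim(chi_5)*dim(chi_5) = 2*2 = 4 and sum (mult * dim) = 1*1 + 1*1 + 1*1 + 1*1 = 4.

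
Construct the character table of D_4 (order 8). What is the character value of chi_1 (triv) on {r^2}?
Conjugacy classes: {e} of size 1, {r^2} of size 1, {r^1, r^3} of size 2, {s, sr^2, ...} of size 2, {sr, sr^3, ...} of size 2.
Character table:
  irrep \ class              {e} (size 1)  {r^2} (size 1)  {r^1, r^3} (size 2)  {s, sr^2, ...} (size 2)  {sr, sr^3, ...} (size 2)
  chi_1 (triv)               1             1               1                    1                        1                       
  chi_2 (sign: r->1, s->-1)  1             1               1                    -1                       -1                      
  chi_3 (r->-1, s->1)        1             1               -1                   1                        -1                      
  chi_4 (r->-1, s->-1)       1             1               -1                   -1                       1                       
  chi_5 (2d, j=1)            2             -2              0                    0                        0                       

Spot check: chi_1 (triv) on {r^2} = 1.

Derivation: D_4 has order 2*4 = 8 with 5 conjugacy classes, hence 5 irreducibles. Sum of squared dims 1 + 1 + 1 + 1 + 4 = 8 = |G|. Linear characters come from the abelianisation; the 2-dimensional irreps have character r^k -> 2*cos(2*pi*j*k/4), reflections -> 0.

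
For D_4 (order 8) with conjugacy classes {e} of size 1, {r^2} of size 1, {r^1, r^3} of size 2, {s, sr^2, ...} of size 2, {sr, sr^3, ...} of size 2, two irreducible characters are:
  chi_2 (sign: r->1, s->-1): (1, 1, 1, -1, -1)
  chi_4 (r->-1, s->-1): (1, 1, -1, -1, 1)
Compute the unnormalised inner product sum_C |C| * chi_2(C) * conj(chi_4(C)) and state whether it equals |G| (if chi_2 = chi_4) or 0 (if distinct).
Sum = 0; so <chi_2, chi_4> = 0 (distinct irreducibles are orthogonal).

Working: Compute term by term over conjugacy classes (|C| * chi_2(C) * conj(chi_4(C))):
  1*(1)*conj(1) + 1*(1)*conj(1) + 2*(1)*conj(-1) + 2*(-1)*conj(-1) + 2*(-1)*conj(1)
  = (1) + (1) + (-2) + (2) + (-2)
  = 0.
Dividing by |G| = 8 gives 0/8 = 0, matching the row-orthogonality relation <chi_2, chi_4> = [chi_2 = chi_4].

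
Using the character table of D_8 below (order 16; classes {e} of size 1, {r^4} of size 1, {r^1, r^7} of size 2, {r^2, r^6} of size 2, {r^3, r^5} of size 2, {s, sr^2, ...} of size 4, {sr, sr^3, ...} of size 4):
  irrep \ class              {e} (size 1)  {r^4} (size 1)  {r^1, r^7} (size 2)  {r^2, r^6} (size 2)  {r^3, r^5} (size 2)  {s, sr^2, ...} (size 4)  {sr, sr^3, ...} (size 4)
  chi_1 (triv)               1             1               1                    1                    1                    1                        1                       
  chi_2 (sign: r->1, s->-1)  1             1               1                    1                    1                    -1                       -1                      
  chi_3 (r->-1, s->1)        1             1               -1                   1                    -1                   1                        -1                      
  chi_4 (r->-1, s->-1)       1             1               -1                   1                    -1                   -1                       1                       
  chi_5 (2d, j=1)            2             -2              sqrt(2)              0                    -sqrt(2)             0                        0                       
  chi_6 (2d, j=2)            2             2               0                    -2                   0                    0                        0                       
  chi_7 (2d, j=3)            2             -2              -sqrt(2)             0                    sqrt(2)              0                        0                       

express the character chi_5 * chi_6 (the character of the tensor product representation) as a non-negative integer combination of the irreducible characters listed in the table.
chi_5 tensor chi_6 = chi_5 + chi_7 (all other irreducibles have multiplicity 0).

The character of a tensor product is the pointwise product (chi_5 * chi_6)(C) = chi_5(C) * chi_6(C):
  {e}: (2)*(2), {r^4}: (-2)*(2), {r^1, r^7}: (sqrt(2))*(0), {r^2, r^6}: (0)*(-2), {r^3, r^5}: (-sqrt(2))*(0), {s, sr^2, ...}: (0)*(0), {sr, sr^3, ...}: (0)*(0)
so (chi_5 * chi_6) takes values
  {e} -> 4, {r^4} -> -4, {r^1, r^7} -> 0, {r^2, r^6} -> 0, {r^3, r^5} -> 0, {s, sr^2, ...} -> 0, {sr, sr^3, ...} -> 0.
Now take the inner product of this character with each irreducible chi from the table, <chi_5*chi_6, chi> = (1/16) sum_C |C| (chi_5*chi_6)(C) conj(chi(C)):
  <chi_5*chi_6, chi_1> = (1/16)[1*(4)*conj(1) + 1*(-4)*conj(1) + 2*(0)*conj(1) + 2*(0)*conj(1) + 2*(0)*conj(1) + 4*(0)*conj(1) + 4*(0)*conj(1)]
      = (1/16)[(4) + (-4) + (0) + (0) + (0) + (0) + (0)] = 0/16 = 0
  <chi_5*chi_6, chi_2> = (1/16)[1*(4)*conj(1) + 1*(-4)*conj(1) + 2*(0)*conj(1) + 2*(0)*conj(1) + 2*(0)*conj(1) + 4*(0)*conj(-1) + 4*(0)*conj(-1)]
      = (1/16)[(4) + (-4) + (0) + (0) + (0) + (0) + (0)] = 0/16 = 0
  <chi_5*chi_6, chi_3> = (1/16)[1*(4)*conj(1) + 1*(-4)*conj(1) + 2*(0)*conj(-1) + 2*(0)*conj(1) + 2*(0)*conj(-1) + 4*(0)*conj(1) + 4*(0)*conj(-1)]
      = (1/16)[(4) + (-4) + (0) + (0) + (0) + (0) + (0)] = 0/16 = 0
  <chi_5*chi_6, chi_4> = (1/16)[1*(4)*conj(1) + 1*(-4)*conj(1) + 2*(0)*conj(-1) + 2*(0)*conj(1) + 2*(0)*conj(-1) + 4*(0)*conj(-1) + 4*(0)*conj(1)]
      = (1/16)[(4) + (-4) + (0) + (0) + (0) + (0) + (0)] = 0/16 = 0
  <chi_5*chi_6, chi_5> = (1/16)[1*(4)*conj(2) + 1*(-4)*conj(-2) + 2*(0)*conj(sqrt(2)) + 2*(0)*conj(0) + 2*(0)*conj(-sqrt(2)) + 4*(0)*conj(0) + 4*(0)*conj(0)]
      = (1/16)[(8) + (8) + (0) + (0) + (0) + (0) + (0)] = 16/16 = 1
  <chi_5*chi_6, chi_6> = (1/16)[1*(4)*conj(2) + 1*(-4)*conj(2) + 2*(0)*conj(0) + 2*(0)*conj(-2) + 2*(0)*conj(0) + 4*(0)*conj(0) + 4*(0)*conj(0)]
      = (1/16)[(8) + (-8) + (0) + (0) + (0) + (0) + (0)] = 0/16 = 0
  <chi_5*chi_6, chi_7> = (1/16)[1*(4)*conj(2) + 1*(-4)*conj(-2) + 2*(0)*conj(-sqrt(2)) + 2*(0)*conj(0) + 2*(0)*conj(sqrt(2)) + 4*(0)*conj(0) + 4*(0)*conj(0)]
      = (1/16)[(8) + (8) + (0) + (0) + (0) + (0) + (0)] = 16/16 = 1
Hence the multiplicities are chi_5: 1, chi_7: 1. Dimension check: dim(chi_5)*dim(chi_6) = 2*2 = 4 and sum (mult * dim) = 1*2 + 1*2 = 4.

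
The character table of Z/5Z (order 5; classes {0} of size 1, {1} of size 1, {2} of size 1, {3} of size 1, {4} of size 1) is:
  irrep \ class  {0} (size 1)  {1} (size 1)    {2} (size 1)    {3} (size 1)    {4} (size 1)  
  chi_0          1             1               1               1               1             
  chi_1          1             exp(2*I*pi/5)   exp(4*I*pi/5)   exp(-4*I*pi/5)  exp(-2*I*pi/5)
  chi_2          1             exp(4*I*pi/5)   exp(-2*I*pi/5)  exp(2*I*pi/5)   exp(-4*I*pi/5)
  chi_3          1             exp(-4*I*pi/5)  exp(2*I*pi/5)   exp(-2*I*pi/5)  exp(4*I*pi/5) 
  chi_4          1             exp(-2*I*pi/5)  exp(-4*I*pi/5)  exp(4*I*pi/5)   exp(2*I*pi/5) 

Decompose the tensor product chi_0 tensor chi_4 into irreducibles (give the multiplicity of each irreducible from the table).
chi_0 tensor chi_4 = chi_4 (all other irreducibles have multiplicity 0).

Proof sketch: The character of a tensor product is the pointwise product (chi_0 * chi_4)(C) = chi_0(C) * chi_4(C):
  {0}: (1)*(1), {1}: (1)*(exp(-2*I*pi/5)), {2}: (1)*(exp(-4*I*pi/5)), {3}: (1)*(exp(4*I*pi/5)), {4}: (1)*(exp(2*I*pi/5))
so (chi_0 * chi_4) takes values
  {0} -> 1, {1} -> exp(-2*I*pi/5), {2} -> exp(-4*I*pi/5), {3} -> exp(4*I*pi/5), {4} -> exp(2*I*pi/5).
Now take the inner product of this character with each irreducible chi from the table, <chi_0*chi_4, chi> = (1/5) sum_C |C| (chi_0*chi_4)(C) conj(chi(C)):
  <chi_0*chi_4, chi_0> = (1/5)[1*(1)*conj(1) + 1*(exp(-2*I*pi/5))*conj(1) + 1*(exp(-4*I*pi/5))*conj(1) + 1*(exp(4*I*pi/5))*conj(1) + 1*(exp(2*I*pi/5))*conj(1)]
      = (1/5)[(1) + (exp(-2*I*pi/5)) + (exp(-4*I*pi/5)) + (exp(4*I*pi/5)) + (exp(2*I*pi/5))] = 0/5 = 0
  <chi_0*chi_4, chi_1> = (1/5)[1*(1)*conj(1) + 1*(exp(-2*I*pi/5))*conj(exp(2*I*pi/5)) + 1*(exp(-4*I*pi/5))*conj(exp(4*I*pi/5)) + 1*(exp(4*I*pi/5))*conj(exp(-4*I*pi/5)) + 1*(exp(2*I*pi/5))*conj(exp(-2*I*pi/5))]
      = (1/5)[(1) + (exp(-4*I*pi/5)) + (exp(2*I*pi/5)) + (exp(-2*I*pi/5)) + (exp(4*I*pi/5))] = 0/5 = 0
  <chi_0*chi_4, chi_2> = (1/5)[1*(1)*conj(1) + 1*(exp(-2*I*pi/5))*conj(exp(4*I*pi/5)) + 1*(exp(-4*I*pi/5))*conj(exp(-2*I*pi/5)) + 1*(exp(4*I*pi/5))*conj(exp(2*I*pi/5)) + 1*(exp(2*I*pi/5))*conj(exp(-4*I*pi/5))]
      = (1/5)[(1) + (exp(4*I*pi/5)) + (exp(-2*I*pi/5)) + (exp(2*I*pi/5)) + (exp(-4*I*pi/5))] = 0/5 = 0
  <chi_0*chi_4, chi_3> = (1/5)[1*(1)*conj(1) + 1*(exp(-2*I*pi/5))*conj(exp(-4*I*pi/5)) + 1*(exp(-4*I*pi/5))*conj(exp(2*I*pi/5)) + 1*(exp(4*I*pi/5))*conj(exp(-2*I*pi/5)) + 1*(exp(2*I*pi/5))*conj(exp(4*I*pi/5))]
      = (1/5)[(1) + (exp(2*I*pi/5)) + (exp(4*I*pi/5)) + (exp(-4*I*pi/5)) + (exp(-2*I*pi/5))] = 0/5 = 0
  <chi_0*chi_4, chi_4> = (1/5)[1*(1)*conj(1) + 1*(exp(-2*I*pi/5))*conj(exp(-2*I*pi/5)) + 1*(exp(-4*I*pi/5))*conj(exp(-4*I*pi/5)) + 1*(exp(4*I*pi/5))*conj(exp(4*I*pi/5)) + 1*(exp(2*I*pi/5))*conj(exp(2*I*pi/5))]
      = (1/5)[(1) + (1) + (1) + (1) + (1)] = 5/5 = 1
(Exp terms are combined using exp(i*s)*conj(exp(i*t)) = exp(i*(s-t)), and sums of them are collapsed using the identity that for every m > 1 the m distinct m-th roots of unity sum to 0, e.g. 1 + exp(2*I*pi/3) + exp(-2*I*pi/3) = 0.)
Hence the multiplicities are chi_4: 1. Dimension check: dim(chi_0)*dim(chi_4) = 1*1 = 1 and sum (mult * dim) = 1*1 = 1.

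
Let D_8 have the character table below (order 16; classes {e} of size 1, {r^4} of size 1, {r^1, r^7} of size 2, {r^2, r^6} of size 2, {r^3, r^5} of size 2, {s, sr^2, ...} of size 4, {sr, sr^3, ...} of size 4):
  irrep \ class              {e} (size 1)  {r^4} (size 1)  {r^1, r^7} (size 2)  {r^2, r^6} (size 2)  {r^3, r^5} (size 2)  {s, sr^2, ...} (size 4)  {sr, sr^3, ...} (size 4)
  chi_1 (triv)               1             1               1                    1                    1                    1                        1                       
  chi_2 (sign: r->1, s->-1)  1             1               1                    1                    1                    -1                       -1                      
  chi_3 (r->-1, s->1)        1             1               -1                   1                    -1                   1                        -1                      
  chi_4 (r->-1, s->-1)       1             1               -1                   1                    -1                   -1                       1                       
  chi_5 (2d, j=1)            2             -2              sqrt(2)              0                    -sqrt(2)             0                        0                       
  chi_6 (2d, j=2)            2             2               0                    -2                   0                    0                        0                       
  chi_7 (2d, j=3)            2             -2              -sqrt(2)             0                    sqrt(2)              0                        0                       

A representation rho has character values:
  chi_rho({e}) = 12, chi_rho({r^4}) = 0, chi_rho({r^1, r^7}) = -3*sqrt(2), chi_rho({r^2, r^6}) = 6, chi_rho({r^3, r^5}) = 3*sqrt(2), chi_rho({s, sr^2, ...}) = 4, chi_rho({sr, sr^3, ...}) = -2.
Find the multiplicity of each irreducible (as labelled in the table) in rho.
Multiplicities: chi_1: 2, chi_2: 1, chi_3: 3, chi_4: 0, chi_5: 0, chi_6: 0, chi_7: 3.

Derivation: Use <chi_rho, chi> = (1/|G|) sum_C |C| * chi_rho(C) * conj(chi(C)) with |G| = 16 for each irreducible chi in the table:
  <chi_rho, chi_1> = (1/16)[1*(12)*conj(1) + 1*(0)*conj(1) + 2*(-3*sqrt(2))*conj(1) + 2*(6)*conj(1) + 2*(3*sqrt(2))*conj(1) + 4*(4)*conj(1) + 4*(-2)*conj(1)]
      = (1/16)[(12) + (0) + (-6*sqrt(2)) + (12) + (6*sqrt(2)) + (16) + (-8)] = 32/16 = 2
  <chi_rho, chi_2> = (1/16)[1*(12)*conj(1) + 1*(0)*conj(1) + 2*(-3*sqrt(2))*conj(1) + 2*(6)*conj(1) + 2*(3*sqrt(2))*conj(1) + 4*(4)*conj(-1) + 4*(-2)*conj(-1)]
      = (1/16)[(12) + (0) + (-6*sqrt(2)) + (12) + (6*sqrt(2)) + (-16) + (8)] = 16/16 = 1
  <chi_rho, chi_3> = (1/16)[1*(12)*conj(1) + 1*(0)*conj(1) + 2*(-3*sqrt(2))*conj(-1) + 2*(6)*conj(1) + 2*(3*sqrt(2))*conj(-1) + 4*(4)*conj(1) + 4*(-2)*conj(-1)]
      = (1/16)[(12) + (0) + (6*sqrt(2)) + (12) + (-6*sqrt(2)) + (16) + (8)] = 48/16 = 3
  <chi_rho, chi_4> = (1/16)[1*(12)*conj(1) + 1*(0)*conj(1) + 2*(-3*sqrt(2))*conj(-1) + 2*(6)*conj(1) + 2*(3*sqrt(2))*conj(-1) + 4*(4)*conj(-1) + 4*(-2)*conj(1)]
      = (1/16)[(12) + (0) + (6*sqrt(2)) + (12) + (-6*sqrt(2)) + (-16) + (-8)] = 0/16 = 0
  <chi_rho, chi_5> = (1/16)[1*(12)*conj(2) + 1*(0)*conj(-2) + 2*(-3*sqrt(2))*conj(sqrt(2)) + 2*(6)*conj(0) + 2*(3*sqrt(2))*conj(-sqrt(2)) + 4*(4)*conj(0) + 4*(-2)*conj(0)]
      = (1/16)[(24) + (0) + (-12) + (0) + (-12) + (0) + (0)] = 0/16 = 0
  <chi_rho, chi_6> = (1/16)[1*(12)*conj(2) + 1*(0)*conj(2) + 2*(-3*sqrt(2))*conj(0) + 2*(6)*conj(-2) + 2*(3*sqrt(2))*conj(0) + 4*(4)*conj(0) + 4*(-2)*conj(0)]
      = (1/16)[(24) + (0) + (0) + (-24) + (0) + (0) + (0)] = 0/16 = 0
  <chi_rho, chi_7> = (1/16)[1*(12)*conj(2) + 1*(0)*conj(-2) + 2*(-3*sqrt(2))*conj(-sqrt(2)) + 2*(6)*conj(0) + 2*(3*sqrt(2))*conj(sqrt(2)) + 4*(4)*conj(0) + 4*(-2)*conj(0)]
      = (1/16)[(24) + (0) + (12) + (0) + (12) + (0) + (0)] = 48/16 = 3
Dimension check: dim(rho) = sum (mult * dim) = 2*1 + 1*1 + 3*1 + 0*1 + 0*2 + 0*2 + 3*2 = 12 = chi_rho(e) = 12.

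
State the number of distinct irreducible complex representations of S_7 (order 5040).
15

Proof sketch: The number of irreducible complex representations of a finite group equals its number of conjugacy classes. Conjugacy classes in S_7 correspond to cycle types, i.e. partitions of 7; there are p(7) = 15 of them, so S_7 (order 5040) has exactly 15 irreducible complex representations.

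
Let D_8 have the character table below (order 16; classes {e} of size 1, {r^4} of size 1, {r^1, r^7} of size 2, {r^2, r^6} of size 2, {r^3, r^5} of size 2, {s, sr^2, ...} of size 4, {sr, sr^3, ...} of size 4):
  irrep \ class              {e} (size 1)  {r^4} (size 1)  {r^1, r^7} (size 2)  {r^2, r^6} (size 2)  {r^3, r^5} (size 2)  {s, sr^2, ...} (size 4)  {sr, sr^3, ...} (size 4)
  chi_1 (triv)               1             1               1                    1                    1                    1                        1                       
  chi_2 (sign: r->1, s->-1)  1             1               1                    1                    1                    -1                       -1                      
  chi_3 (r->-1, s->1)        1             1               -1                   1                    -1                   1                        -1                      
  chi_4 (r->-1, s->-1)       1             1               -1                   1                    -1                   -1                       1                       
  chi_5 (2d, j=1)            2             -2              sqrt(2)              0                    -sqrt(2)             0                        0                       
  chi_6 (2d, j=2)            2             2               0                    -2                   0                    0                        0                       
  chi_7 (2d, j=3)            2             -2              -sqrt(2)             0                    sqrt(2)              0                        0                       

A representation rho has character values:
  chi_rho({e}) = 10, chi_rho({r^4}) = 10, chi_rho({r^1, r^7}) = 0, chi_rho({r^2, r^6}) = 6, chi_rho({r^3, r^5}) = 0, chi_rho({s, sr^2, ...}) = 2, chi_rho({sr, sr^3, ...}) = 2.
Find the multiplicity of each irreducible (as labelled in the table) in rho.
Multiplicities: chi_1: 3, chi_2: 1, chi_3: 2, chi_4: 2, chi_5: 0, chi_6: 1, chi_7: 0.

Proof sketch: Use <chi_rho, chi> = (1/|G|) sum_C |C| * chi_rho(C) * conj(chi(C)) with |G| = 16 for each irreducible chi in the table:
  <chi_rho, chi_1> = (1/16)[1*(10)*conj(1) + 1*(10)*conj(1) + 2*(0)*conj(1) + 2*(6)*conj(1) + 2*(0)*conj(1) + 4*(2)*conj(1) + 4*(2)*conj(1)]
      = (1/16)[(10) + (10) + (0) + (12) + (0) + (8) + (8)] = 48/16 = 3
  <chi_rho, chi_2> = (1/16)[1*(10)*conj(1) + 1*(10)*conj(1) + 2*(0)*conj(1) + 2*(6)*conj(1) + 2*(0)*conj(1) + 4*(2)*conj(-1) + 4*(2)*conj(-1)]
      = (1/16)[(10) + (10) + (0) + (12) + (0) + (-8) + (-8)] = 16/16 = 1
  <chi_rho, chi_3> = (1/16)[1*(10)*conj(1) + 1*(10)*conj(1) + 2*(0)*conj(-1) + 2*(6)*conj(1) + 2*(0)*conj(-1) + 4*(2)*conj(1) + 4*(2)*conj(-1)]
      = (1/16)[(10) + (10) + (0) + (12) + (0) + (8) + (-8)] = 32/16 = 2
  <chi_rho, chi_4> = (1/16)[1*(10)*conj(1) + 1*(10)*conj(1) + 2*(0)*conj(-1) + 2*(6)*conj(1) + 2*(0)*conj(-1) + 4*(2)*conj(-1) + 4*(2)*conj(1)]
      = (1/16)[(10) + (10) + (0) + (12) + (0) + (-8) + (8)] = 32/16 = 2
  <chi_rho, chi_5> = (1/16)[1*(10)*conj(2) + 1*(10)*conj(-2) + 2*(0)*conj(sqrt(2)) + 2*(6)*conj(0) + 2*(0)*conj(-sqrt(2)) + 4*(2)*conj(0) + 4*(2)*conj(0)]
      = (1/16)[(20) + (-20) + (0) + (0) + (0) + (0) + (0)] = 0/16 = 0
  <chi_rho, chi_6> = (1/16)[1*(10)*conj(2) + 1*(10)*conj(2) + 2*(0)*conj(0) + 2*(6)*conj(-2) + 2*(0)*conj(0) + 4*(2)*conj(0) + 4*(2)*conj(0)]
      = (1/16)[(20) + (20) + (0) + (-24) + (0) + (0) + (0)] = 16/16 = 1
  <chi_rho, chi_7> = (1/16)[1*(10)*conj(2) + 1*(10)*conj(-2) + 2*(0)*conj(-sqrt(2)) + 2*(6)*conj(0) + 2*(0)*conj(sqrt(2)) + 4*(2)*conj(0) + 4*(2)*conj(0)]
      = (1/16)[(20) + (-20) + (0) + (0) + (0) + (0) + (0)] = 0/16 = 0
Dimension check: dim(rho) = sum (mult * dim) = 3*1 + 1*1 + 2*1 + 2*1 + 0*2 + 1*2 + 0*2 = 10 = chi_rho(e) = 10.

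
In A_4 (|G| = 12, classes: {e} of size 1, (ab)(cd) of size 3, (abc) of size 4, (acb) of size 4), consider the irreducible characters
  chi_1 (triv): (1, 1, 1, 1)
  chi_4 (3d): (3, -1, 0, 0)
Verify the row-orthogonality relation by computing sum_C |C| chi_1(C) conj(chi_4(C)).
Sum = 0; so <chi_1, chi_4> = 0 (distinct irreducibles are orthogonal).

Justification: Compute term by term over conjugacy classes (|C| * chi_1(C) * conj(chi_4(C))):
  1*(1)*conj(3) + 3*(1)*conj(-1) + 4*(1)*conj(0) + 4*(1)*conj(0)
  = (3) + (-3) + (0) + (0)
  = 0.
(Exp terms are combined using exp(i*s)*conj(exp(i*t)) = exp(i*(s-t)), and sums of them are collapsed using the identity that for every m > 1 the m distinct m-th roots of unity sum to 0, e.g. 1 + exp(2*I*pi/3) + exp(-2*I*pi/3) = 0.)
Dividing by |G| = 12 gives 0/12 = 0, matching the row-orthogonality relation <chi_1, chi_4> = [chi_1 = chi_4].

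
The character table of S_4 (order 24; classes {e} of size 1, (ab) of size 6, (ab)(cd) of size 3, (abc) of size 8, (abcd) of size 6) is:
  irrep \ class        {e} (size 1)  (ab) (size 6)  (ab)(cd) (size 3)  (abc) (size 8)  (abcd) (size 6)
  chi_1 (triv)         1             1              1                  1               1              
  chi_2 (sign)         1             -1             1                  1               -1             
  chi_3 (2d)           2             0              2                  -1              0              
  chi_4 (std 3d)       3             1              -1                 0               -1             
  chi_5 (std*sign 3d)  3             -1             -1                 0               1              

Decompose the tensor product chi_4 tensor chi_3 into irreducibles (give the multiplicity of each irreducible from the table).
chi_4 tensor chi_3 = chi_4 + chi_5 (all other irreducibles have multiplicity 0).

Why: The character of a tensor product is the pointwise product (chi_4 * chi_3)(C) = chi_4(C) * chi_3(C):
  {e}: (3)*(2), (ab): (1)*(0), (ab)(cd): (-1)*(2), (abc): (0)*(-1), (abcd): (-1)*(0)
so (chi_4 * chi_3) takes values
  {e} -> 6, (ab) -> 0, (ab)(cd) -> -2, (abc) -> 0, (abcd) -> 0.
Now take the inner product of this character with each irreducible chi from the table, <chi_4*chi_3, chi> = (1/24) sum_C |C| (chi_4*chi_3)(C) conj(chi(C)):
  <chi_4*chi_3, chi_1> = (1/24)[1*(6)*conj(1) + 6*(0)*conj(1) + 3*(-2)*conj(1) + 8*(0)*conj(1) + 6*(0)*conj(1)]
      = (1/24)[(6) + (0) + (-6) + (0) + (0)] = 0/24 = 0
  <chi_4*chi_3, chi_2> = (1/24)[1*(6)*conj(1) + 6*(0)*conj(-1) + 3*(-2)*conj(1) + 8*(0)*conj(1) + 6*(0)*conj(-1)]
      = (1/24)[(6) + (0) + (-6) + (0) + (0)] = 0/24 = 0
  <chi_4*chi_3, chi_3> = (1/24)[1*(6)*conj(2) + 6*(0)*conj(0) + 3*(-2)*conj(2) + 8*(0)*conj(-1) + 6*(0)*conj(0)]
      = (1/24)[(12) + (0) + (-12) + (0) + (0)] = 0/24 = 0
  <chi_4*chi_3, chi_4> = (1/24)[1*(6)*conj(3) + 6*(0)*conj(1) + 3*(-2)*conj(-1) + 8*(0)*conj(0) + 6*(0)*conj(-1)]
      = (1/24)[(18) + (0) + (6) + (0) + (0)] = 24/24 = 1
  <chi_4*chi_3, chi_5> = (1/24)[1*(6)*conj(3) + 6*(0)*conj(-1) + 3*(-2)*conj(-1) + 8*(0)*conj(0) + 6*(0)*conj(1)]
      = (1/24)[(18) + (0) + (6) + (0) + (0)] = 24/24 = 1
Hence the multiplicities are chi_4: 1, chi_5: 1. Dimension check: dim(chi_4)*dim(chi_3) = 3*2 = 6 and sum (mult * dim) = 1*3 + 1*3 = 6.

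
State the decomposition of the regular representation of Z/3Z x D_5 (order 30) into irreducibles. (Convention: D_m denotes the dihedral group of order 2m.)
Each irreducible V_i of dimension d_i appears with multiplicity d_i, i.e. rho_reg = (direct sum over all irreducibles V_i) d_i V_i. The irreducible dimensions for Z/3Z x D_5 are 1, 1, 1, 1, 1, 1, 2, 2, 2, 2, 2, 2: 6 irreducibles of dimension 1, each with multiplicity 1; 6 irreducibles of dimension 2, each with multiplicity 2. Total dimension 6*1*1 + 6*2*2 = 30 = |G|.

Why: General theorem: in the regular representation of a finite group G, each irreducible appears with multiplicity equal to its dimension. Check: dim(rho_reg) = sum d_i^2 = 1 + 1 + 1 + 1 + 1 + 1 + 4 + 4 + 4 + 4 + 4 + 4 = 30 = |G|.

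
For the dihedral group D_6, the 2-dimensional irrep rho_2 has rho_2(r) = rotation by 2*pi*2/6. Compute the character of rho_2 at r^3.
chi_{rho_2}(r^3) = 2*cos(2*pi*2*3/6) = 2

Argument: rho_2(r^3) is rotation by angle 2*pi*2*3/6, whose trace is 2*cos(2*pi*2*3/6) = 2.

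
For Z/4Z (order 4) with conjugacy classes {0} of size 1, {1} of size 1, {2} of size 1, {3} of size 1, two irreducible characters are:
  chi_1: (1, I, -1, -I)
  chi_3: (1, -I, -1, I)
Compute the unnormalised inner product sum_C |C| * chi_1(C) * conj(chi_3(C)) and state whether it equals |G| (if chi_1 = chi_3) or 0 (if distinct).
Sum = 0; so <chi_1, chi_3> = 0 (distinct irreducibles are orthogonal).

Why: Compute term by term over conjugacy classes (|C| * chi_1(C) * conj(chi_3(C))):
  1*(1)*conj(1) + 1*(I)*conj(-I) + 1*(-1)*conj(-1) + 1*(-I)*conj(I)
  = (1) + (-1) + (1) + (-1)
  = 0.
(Exp terms are combined using exp(i*s)*conj(exp(i*t)) = exp(i*(s-t)), and sums of them are collapsed using the identity that for every m > 1 the m distinct m-th roots of unity sum to 0, e.g. 1 + exp(2*I*pi/3) + exp(-2*I*pi/3) = 0.)
Dividing by |G| = 4 gives 0/4 = 0, matching the row-orthogonality relation <chi_1, chi_3> = [chi_1 = chi_3].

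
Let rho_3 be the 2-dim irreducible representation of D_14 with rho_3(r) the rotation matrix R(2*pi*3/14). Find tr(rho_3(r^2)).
chi_{rho_3}(r^2) = 2*cos(2*pi*3*2/14) = -2*cos(pi/7)

Why: rho_3(r^2) is rotation by angle 2*pi*3*2/14, whose trace is 2*cos(2*pi*3*2/14) = -2*cos(pi/7).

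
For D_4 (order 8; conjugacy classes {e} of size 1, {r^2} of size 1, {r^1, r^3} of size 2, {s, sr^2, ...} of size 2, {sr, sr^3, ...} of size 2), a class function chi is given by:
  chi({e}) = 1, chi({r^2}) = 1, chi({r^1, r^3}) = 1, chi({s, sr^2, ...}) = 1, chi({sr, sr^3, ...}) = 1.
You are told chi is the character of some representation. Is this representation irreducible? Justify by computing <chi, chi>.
Irreducible: <chi, chi> = 1.

Working: <chi, chi> = (1/|G|) sum_C |C| * |chi(C)|^2 = (1/8)[1*|1|^2 + 1*|1|^2 + 2*|1|^2 + 2*|1|^2 + 2*|1|^2]
  = (1/8)[(1) + (1) + (2) + (2) + (2)] = 8/8 = 1.
A character is irreducible iff <chi, chi> = 1, so this representation is irreducible.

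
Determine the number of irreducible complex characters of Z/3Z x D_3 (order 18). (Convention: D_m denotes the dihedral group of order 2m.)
9

Explanation: The number of irreducible complex representations of a finite group equals its number of conjugacy classes. For a direct product, #classes(G x H) = #classes(G) * #classes(H). Z/3Z has 3 classes (abelian), D_3 has 3 classes, so 3 * 3 = 9, so Z/3Z x D_3 (order 18) has exactly 9 irreducible complex representations.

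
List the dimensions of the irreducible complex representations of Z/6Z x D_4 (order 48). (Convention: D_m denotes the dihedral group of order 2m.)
Dimensions: 1, 1, 1, 1, 1, 1, 1, 1, 1, 1, 1, 1, 1, 1, 1, 1, 1, 1, 1, 1, 1, 1, 1, 1, 2, 2, 2, 2, 2, 2

Details: There are 30 irreducibles (= number of conjugacy classes). Their dimensions d_i satisfy sum d_i^2 = |G| = 48: 1 + 1 + 1 + 1 + 1 + 1 + 1 + 1 + 1 + 1 + 1 + 1 + 1 + 1 + 1 + 1 + 1 + 1 + 1 + 1 + 1 + 1 + 1 + 1 + 4 + 4 + 4 + 4 + 4 + 4 = 48. (For the product with Z/6Z: each of the 6 1-dim characters of Z/6Z tensors with each irrep of D_4, giving 6 copies of each D_4-dimension.)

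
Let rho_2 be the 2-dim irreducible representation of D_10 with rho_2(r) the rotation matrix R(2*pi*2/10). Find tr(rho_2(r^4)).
chi_{rho_2}(r^4) = 2*cos(2*pi*2*4/10) = -1/2 + sqrt(5)/2

rho_2(r^4) is rotation by angle 2*pi*2*4/10, whose trace is 2*cos(2*pi*2*4/10) = -1/2 + sqrt(5)/2.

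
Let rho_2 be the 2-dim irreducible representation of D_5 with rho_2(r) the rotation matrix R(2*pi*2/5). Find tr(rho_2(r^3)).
chi_{rho_2}(r^3) = 2*cos(2*pi*2*3/5) = -1/2 + sqrt(5)/2

Explanation: rho_2(r^3) is rotation by angle 2*pi*2*3/5, whose trace is 2*cos(2*pi*2*3/5) = -1/2 + sqrt(5)/2.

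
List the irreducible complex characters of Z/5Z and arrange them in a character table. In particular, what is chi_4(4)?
Character table of Z/5Z (irreps indexed chi_0,...,chi_4 with chi_k(m) = zeta_5^(k*m), zeta_5 = exp(2*pi*i/5)):
  irrep \ class  {0} (size 1)  {1} (size 1)    {2} (size 1)    {3} (size 1)    {4} (size 1)  
  chi_0          1             1               1               1               1             
  chi_1          1             exp(2*I*pi/5)   exp(4*I*pi/5)   exp(-4*I*pi/5)  exp(-2*I*pi/5)
  chi_2          1             exp(4*I*pi/5)   exp(-2*I*pi/5)  exp(2*I*pi/5)   exp(-4*I*pi/5)
  chi_3          1             exp(-4*I*pi/5)  exp(2*I*pi/5)   exp(-2*I*pi/5)  exp(4*I*pi/5) 
  chi_4          1             exp(-2*I*pi/5)  exp(-4*I*pi/5)  exp(4*I*pi/5)   exp(2*I*pi/5) 

Spot check: chi_4(4) = zeta_5^(4*4) = zeta_5^16 = exp(2*I*pi/5).

Solution. Z/5Z is abelian, so all 5 irreducible complex representations are 1-dimensional. They are given by chi_k(m) = zeta_5^(k*m) for k = 0,...,4. Row orthogonality: sum_m chi_k(m) conj(chi_l(m)) = 5 * [k = l].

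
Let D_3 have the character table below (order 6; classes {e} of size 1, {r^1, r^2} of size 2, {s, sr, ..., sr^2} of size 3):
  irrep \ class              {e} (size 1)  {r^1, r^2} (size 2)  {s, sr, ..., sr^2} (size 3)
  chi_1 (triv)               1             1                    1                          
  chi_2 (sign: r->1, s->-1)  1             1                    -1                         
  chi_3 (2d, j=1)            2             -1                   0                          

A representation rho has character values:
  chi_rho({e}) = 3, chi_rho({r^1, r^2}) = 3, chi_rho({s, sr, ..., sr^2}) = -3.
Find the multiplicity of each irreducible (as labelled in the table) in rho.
Multiplicities: chi_1: 0, chi_2: 3, chi_3: 0.

Argument: Use <chi_rho, chi> = (1/|G|) sum_C |C| * chi_rho(C) * conj(chi(C)) with |G| = 6 for each irreducible chi in the table:
  <chi_rho, chi_1> = (1/6)[1*(3)*conj(1) + 2*(3)*conj(1) + 3*(-3)*conj(1)]
      = (1/6)[(3) + (6) + (-9)] = 0/6 = 0
  <chi_rho, chi_2> = (1/6)[1*(3)*conj(1) + 2*(3)*conj(1) + 3*(-3)*conj(-1)]
      = (1/6)[(3) + (6) + (9)] = 18/6 = 3
  <chi_rho, chi_3> = (1/6)[1*(3)*conj(2) + 2*(3)*conj(-1) + 3*(-3)*conj(0)]
      = (1/6)[(6) + (-6) + (0)] = 0/6 = 0
Dimension check: dim(rho) = sum (mult * dim) = 0*1 + 3*1 + 0*2 = 3 = chi_rho(e) = 3.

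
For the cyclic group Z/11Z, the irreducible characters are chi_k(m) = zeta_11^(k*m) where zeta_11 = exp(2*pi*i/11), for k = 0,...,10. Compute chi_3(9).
chi_3(9) = zeta_11^27 = exp(10*I*pi/11)

Justification: chi_3(9) = zeta_11^(3*9) = zeta_11^27. Since zeta_11^11 = 1, this equals zeta_11^5 = exp(2*pi*i*5/11) = exp(10*I*pi/11).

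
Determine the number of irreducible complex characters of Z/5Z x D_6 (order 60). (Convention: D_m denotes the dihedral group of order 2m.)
30

Explanation: The number of irreducible complex representations of a finite group equals its number of conjugacy classes. For a direct product, #classes(G x H) = #classes(G) * #classes(H). Z/5Z has 5 classes (abelian), D_6 has 6 classes, so 5 * 6 = 30, so Z/5Z x D_6 (order 60) has exactly 30 irreducible complex representations.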